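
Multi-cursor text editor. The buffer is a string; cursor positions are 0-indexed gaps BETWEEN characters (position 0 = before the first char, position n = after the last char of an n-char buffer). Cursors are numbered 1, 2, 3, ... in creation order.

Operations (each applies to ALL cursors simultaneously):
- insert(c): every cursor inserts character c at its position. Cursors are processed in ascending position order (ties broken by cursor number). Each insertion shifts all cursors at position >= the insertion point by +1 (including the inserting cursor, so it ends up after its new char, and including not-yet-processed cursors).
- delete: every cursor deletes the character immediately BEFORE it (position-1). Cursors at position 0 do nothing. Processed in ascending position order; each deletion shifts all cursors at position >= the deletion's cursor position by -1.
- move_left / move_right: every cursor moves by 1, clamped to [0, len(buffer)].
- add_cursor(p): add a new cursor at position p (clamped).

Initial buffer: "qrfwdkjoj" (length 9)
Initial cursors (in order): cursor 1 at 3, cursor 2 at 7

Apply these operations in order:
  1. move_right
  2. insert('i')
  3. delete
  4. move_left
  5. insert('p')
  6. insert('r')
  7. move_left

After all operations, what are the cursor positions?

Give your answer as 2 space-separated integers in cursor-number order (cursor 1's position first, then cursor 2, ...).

After op 1 (move_right): buffer="qrfwdkjoj" (len 9), cursors c1@4 c2@8, authorship .........
After op 2 (insert('i')): buffer="qrfwidkjoij" (len 11), cursors c1@5 c2@10, authorship ....1....2.
After op 3 (delete): buffer="qrfwdkjoj" (len 9), cursors c1@4 c2@8, authorship .........
After op 4 (move_left): buffer="qrfwdkjoj" (len 9), cursors c1@3 c2@7, authorship .........
After op 5 (insert('p')): buffer="qrfpwdkjpoj" (len 11), cursors c1@4 c2@9, authorship ...1....2..
After op 6 (insert('r')): buffer="qrfprwdkjproj" (len 13), cursors c1@5 c2@11, authorship ...11....22..
After op 7 (move_left): buffer="qrfprwdkjproj" (len 13), cursors c1@4 c2@10, authorship ...11....22..

Answer: 4 10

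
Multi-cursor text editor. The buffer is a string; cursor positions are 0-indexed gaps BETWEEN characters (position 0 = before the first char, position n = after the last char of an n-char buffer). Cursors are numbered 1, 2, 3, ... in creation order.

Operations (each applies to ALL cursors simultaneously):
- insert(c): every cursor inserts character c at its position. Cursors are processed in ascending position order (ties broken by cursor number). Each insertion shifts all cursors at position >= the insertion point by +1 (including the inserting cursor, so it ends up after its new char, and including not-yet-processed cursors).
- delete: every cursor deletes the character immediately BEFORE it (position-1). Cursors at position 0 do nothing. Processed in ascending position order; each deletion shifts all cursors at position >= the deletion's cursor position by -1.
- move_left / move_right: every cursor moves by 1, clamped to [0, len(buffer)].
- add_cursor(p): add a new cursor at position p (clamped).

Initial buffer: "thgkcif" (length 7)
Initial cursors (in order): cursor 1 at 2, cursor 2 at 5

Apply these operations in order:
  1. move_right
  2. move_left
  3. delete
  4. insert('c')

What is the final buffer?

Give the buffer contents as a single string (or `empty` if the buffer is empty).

After op 1 (move_right): buffer="thgkcif" (len 7), cursors c1@3 c2@6, authorship .......
After op 2 (move_left): buffer="thgkcif" (len 7), cursors c1@2 c2@5, authorship .......
After op 3 (delete): buffer="tgkif" (len 5), cursors c1@1 c2@3, authorship .....
After op 4 (insert('c')): buffer="tcgkcif" (len 7), cursors c1@2 c2@5, authorship .1..2..

Answer: tcgkcif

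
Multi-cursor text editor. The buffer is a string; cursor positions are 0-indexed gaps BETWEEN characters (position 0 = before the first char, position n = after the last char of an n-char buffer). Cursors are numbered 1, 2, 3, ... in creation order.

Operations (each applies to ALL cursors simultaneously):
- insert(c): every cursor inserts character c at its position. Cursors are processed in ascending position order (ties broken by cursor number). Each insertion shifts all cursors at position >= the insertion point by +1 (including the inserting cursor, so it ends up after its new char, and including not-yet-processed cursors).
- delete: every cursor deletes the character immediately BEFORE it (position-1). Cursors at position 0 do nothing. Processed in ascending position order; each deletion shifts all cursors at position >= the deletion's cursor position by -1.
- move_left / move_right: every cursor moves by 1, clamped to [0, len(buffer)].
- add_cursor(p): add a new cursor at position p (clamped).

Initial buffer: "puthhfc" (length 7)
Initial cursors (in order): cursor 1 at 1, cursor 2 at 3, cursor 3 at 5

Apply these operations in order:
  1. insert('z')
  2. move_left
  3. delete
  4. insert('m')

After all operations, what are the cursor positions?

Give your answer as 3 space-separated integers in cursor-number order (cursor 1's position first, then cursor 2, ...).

Answer: 1 4 7

Derivation:
After op 1 (insert('z')): buffer="pzutzhhzfc" (len 10), cursors c1@2 c2@5 c3@8, authorship .1..2..3..
After op 2 (move_left): buffer="pzutzhhzfc" (len 10), cursors c1@1 c2@4 c3@7, authorship .1..2..3..
After op 3 (delete): buffer="zuzhzfc" (len 7), cursors c1@0 c2@2 c3@4, authorship 1.2.3..
After op 4 (insert('m')): buffer="mzumzhmzfc" (len 10), cursors c1@1 c2@4 c3@7, authorship 11.22.33..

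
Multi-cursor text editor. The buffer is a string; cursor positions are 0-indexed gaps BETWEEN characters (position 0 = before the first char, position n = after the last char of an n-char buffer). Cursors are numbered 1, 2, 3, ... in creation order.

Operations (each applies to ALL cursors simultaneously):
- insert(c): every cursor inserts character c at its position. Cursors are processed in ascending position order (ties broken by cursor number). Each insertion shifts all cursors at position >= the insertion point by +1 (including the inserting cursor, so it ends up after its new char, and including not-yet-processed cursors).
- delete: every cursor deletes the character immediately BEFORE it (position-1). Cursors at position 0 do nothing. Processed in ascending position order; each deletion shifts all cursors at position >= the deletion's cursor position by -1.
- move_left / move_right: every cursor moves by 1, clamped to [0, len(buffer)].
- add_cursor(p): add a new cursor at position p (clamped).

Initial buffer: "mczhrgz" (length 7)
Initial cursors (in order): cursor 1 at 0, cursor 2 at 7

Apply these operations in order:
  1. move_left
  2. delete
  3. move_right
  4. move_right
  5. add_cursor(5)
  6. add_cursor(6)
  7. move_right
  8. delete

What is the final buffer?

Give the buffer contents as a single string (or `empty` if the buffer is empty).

Answer: mc

Derivation:
After op 1 (move_left): buffer="mczhrgz" (len 7), cursors c1@0 c2@6, authorship .......
After op 2 (delete): buffer="mczhrz" (len 6), cursors c1@0 c2@5, authorship ......
After op 3 (move_right): buffer="mczhrz" (len 6), cursors c1@1 c2@6, authorship ......
After op 4 (move_right): buffer="mczhrz" (len 6), cursors c1@2 c2@6, authorship ......
After op 5 (add_cursor(5)): buffer="mczhrz" (len 6), cursors c1@2 c3@5 c2@6, authorship ......
After op 6 (add_cursor(6)): buffer="mczhrz" (len 6), cursors c1@2 c3@5 c2@6 c4@6, authorship ......
After op 7 (move_right): buffer="mczhrz" (len 6), cursors c1@3 c2@6 c3@6 c4@6, authorship ......
After op 8 (delete): buffer="mc" (len 2), cursors c1@2 c2@2 c3@2 c4@2, authorship ..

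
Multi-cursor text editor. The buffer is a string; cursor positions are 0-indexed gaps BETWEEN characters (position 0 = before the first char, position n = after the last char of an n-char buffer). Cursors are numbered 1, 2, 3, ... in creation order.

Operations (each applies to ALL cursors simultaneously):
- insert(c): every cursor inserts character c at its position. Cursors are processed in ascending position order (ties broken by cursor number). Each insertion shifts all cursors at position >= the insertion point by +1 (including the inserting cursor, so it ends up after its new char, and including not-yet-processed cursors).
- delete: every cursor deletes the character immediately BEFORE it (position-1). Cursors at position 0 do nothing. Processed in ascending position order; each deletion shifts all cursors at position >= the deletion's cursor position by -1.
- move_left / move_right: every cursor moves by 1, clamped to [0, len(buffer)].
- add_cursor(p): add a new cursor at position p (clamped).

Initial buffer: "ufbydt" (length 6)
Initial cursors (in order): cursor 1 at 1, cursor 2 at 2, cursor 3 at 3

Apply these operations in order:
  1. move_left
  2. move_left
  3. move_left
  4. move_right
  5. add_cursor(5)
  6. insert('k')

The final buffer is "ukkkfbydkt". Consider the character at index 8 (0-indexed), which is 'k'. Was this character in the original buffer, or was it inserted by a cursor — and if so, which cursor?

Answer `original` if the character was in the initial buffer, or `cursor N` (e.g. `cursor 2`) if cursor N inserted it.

After op 1 (move_left): buffer="ufbydt" (len 6), cursors c1@0 c2@1 c3@2, authorship ......
After op 2 (move_left): buffer="ufbydt" (len 6), cursors c1@0 c2@0 c3@1, authorship ......
After op 3 (move_left): buffer="ufbydt" (len 6), cursors c1@0 c2@0 c3@0, authorship ......
After op 4 (move_right): buffer="ufbydt" (len 6), cursors c1@1 c2@1 c3@1, authorship ......
After op 5 (add_cursor(5)): buffer="ufbydt" (len 6), cursors c1@1 c2@1 c3@1 c4@5, authorship ......
After op 6 (insert('k')): buffer="ukkkfbydkt" (len 10), cursors c1@4 c2@4 c3@4 c4@9, authorship .123....4.
Authorship (.=original, N=cursor N): . 1 2 3 . . . . 4 .
Index 8: author = 4

Answer: cursor 4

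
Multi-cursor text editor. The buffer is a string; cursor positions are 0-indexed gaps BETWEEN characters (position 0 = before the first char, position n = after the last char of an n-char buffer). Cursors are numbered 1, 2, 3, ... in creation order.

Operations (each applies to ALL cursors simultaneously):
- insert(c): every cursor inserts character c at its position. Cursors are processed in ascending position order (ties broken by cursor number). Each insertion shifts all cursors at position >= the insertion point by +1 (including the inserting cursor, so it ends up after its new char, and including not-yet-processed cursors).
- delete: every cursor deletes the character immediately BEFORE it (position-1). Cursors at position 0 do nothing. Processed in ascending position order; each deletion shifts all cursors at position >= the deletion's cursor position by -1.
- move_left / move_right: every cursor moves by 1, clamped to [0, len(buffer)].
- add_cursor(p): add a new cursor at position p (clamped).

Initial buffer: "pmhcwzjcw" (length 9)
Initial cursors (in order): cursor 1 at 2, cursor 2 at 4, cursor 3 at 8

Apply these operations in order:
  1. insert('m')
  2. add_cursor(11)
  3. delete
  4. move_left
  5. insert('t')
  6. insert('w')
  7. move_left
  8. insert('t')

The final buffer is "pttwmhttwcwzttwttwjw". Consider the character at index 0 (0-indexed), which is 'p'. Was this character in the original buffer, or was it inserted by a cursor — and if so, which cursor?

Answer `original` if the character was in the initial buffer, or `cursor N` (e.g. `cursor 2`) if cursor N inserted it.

After op 1 (insert('m')): buffer="pmmhcmwzjcmw" (len 12), cursors c1@3 c2@6 c3@11, authorship ..1..2....3.
After op 2 (add_cursor(11)): buffer="pmmhcmwzjcmw" (len 12), cursors c1@3 c2@6 c3@11 c4@11, authorship ..1..2....3.
After op 3 (delete): buffer="pmhcwzjw" (len 8), cursors c1@2 c2@4 c3@7 c4@7, authorship ........
After op 4 (move_left): buffer="pmhcwzjw" (len 8), cursors c1@1 c2@3 c3@6 c4@6, authorship ........
After op 5 (insert('t')): buffer="ptmhtcwzttjw" (len 12), cursors c1@2 c2@5 c3@10 c4@10, authorship .1..2...34..
After op 6 (insert('w')): buffer="ptwmhtwcwzttwwjw" (len 16), cursors c1@3 c2@7 c3@14 c4@14, authorship .11..22...3434..
After op 7 (move_left): buffer="ptwmhtwcwzttwwjw" (len 16), cursors c1@2 c2@6 c3@13 c4@13, authorship .11..22...3434..
After op 8 (insert('t')): buffer="pttwmhttwcwzttwttwjw" (len 20), cursors c1@3 c2@8 c3@17 c4@17, authorship .111..222...343344..
Authorship (.=original, N=cursor N): . 1 1 1 . . 2 2 2 . . . 3 4 3 3 4 4 . .
Index 0: author = original

Answer: original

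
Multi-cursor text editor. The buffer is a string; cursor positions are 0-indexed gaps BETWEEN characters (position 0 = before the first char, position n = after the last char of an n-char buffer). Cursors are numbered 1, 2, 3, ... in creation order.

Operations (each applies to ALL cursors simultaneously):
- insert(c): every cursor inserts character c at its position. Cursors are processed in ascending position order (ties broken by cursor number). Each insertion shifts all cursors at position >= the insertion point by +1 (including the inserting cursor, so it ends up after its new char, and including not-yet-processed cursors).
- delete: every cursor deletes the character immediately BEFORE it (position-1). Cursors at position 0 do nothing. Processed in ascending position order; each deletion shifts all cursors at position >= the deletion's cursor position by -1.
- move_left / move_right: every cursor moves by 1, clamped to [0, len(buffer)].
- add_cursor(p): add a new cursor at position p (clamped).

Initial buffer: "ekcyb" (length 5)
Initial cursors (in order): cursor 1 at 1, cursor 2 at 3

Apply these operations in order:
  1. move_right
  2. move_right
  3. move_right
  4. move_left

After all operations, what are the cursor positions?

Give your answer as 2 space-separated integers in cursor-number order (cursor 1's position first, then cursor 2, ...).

Answer: 3 4

Derivation:
After op 1 (move_right): buffer="ekcyb" (len 5), cursors c1@2 c2@4, authorship .....
After op 2 (move_right): buffer="ekcyb" (len 5), cursors c1@3 c2@5, authorship .....
After op 3 (move_right): buffer="ekcyb" (len 5), cursors c1@4 c2@5, authorship .....
After op 4 (move_left): buffer="ekcyb" (len 5), cursors c1@3 c2@4, authorship .....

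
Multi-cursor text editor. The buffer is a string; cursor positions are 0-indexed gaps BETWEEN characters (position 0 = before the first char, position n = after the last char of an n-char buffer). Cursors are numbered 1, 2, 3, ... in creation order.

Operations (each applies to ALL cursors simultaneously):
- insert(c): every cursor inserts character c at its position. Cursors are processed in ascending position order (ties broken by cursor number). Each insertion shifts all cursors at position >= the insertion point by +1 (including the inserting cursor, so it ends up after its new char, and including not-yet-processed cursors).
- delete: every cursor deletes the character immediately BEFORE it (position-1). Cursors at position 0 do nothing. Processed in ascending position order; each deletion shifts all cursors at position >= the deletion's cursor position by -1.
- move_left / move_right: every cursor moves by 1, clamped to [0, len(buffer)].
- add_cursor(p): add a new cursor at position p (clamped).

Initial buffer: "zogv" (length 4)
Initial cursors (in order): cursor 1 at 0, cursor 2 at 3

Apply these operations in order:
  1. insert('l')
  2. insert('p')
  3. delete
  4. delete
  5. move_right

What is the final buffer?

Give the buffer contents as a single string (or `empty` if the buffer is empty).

Answer: zogv

Derivation:
After op 1 (insert('l')): buffer="lzoglv" (len 6), cursors c1@1 c2@5, authorship 1...2.
After op 2 (insert('p')): buffer="lpzoglpv" (len 8), cursors c1@2 c2@7, authorship 11...22.
After op 3 (delete): buffer="lzoglv" (len 6), cursors c1@1 c2@5, authorship 1...2.
After op 4 (delete): buffer="zogv" (len 4), cursors c1@0 c2@3, authorship ....
After op 5 (move_right): buffer="zogv" (len 4), cursors c1@1 c2@4, authorship ....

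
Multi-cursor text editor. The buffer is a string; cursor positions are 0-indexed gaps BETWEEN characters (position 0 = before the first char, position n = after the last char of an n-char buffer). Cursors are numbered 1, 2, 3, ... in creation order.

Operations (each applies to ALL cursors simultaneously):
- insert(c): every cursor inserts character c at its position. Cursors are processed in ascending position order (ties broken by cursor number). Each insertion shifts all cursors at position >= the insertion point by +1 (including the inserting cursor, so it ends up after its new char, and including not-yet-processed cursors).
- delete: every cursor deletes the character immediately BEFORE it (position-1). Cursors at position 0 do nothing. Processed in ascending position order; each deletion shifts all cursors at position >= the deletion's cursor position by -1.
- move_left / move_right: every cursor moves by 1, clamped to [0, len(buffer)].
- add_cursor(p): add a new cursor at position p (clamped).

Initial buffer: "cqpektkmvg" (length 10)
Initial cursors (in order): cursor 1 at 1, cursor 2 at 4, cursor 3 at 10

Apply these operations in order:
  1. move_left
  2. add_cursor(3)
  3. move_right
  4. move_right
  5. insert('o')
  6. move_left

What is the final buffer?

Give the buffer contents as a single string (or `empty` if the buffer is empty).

After op 1 (move_left): buffer="cqpektkmvg" (len 10), cursors c1@0 c2@3 c3@9, authorship ..........
After op 2 (add_cursor(3)): buffer="cqpektkmvg" (len 10), cursors c1@0 c2@3 c4@3 c3@9, authorship ..........
After op 3 (move_right): buffer="cqpektkmvg" (len 10), cursors c1@1 c2@4 c4@4 c3@10, authorship ..........
After op 4 (move_right): buffer="cqpektkmvg" (len 10), cursors c1@2 c2@5 c4@5 c3@10, authorship ..........
After op 5 (insert('o')): buffer="cqopekootkmvgo" (len 14), cursors c1@3 c2@8 c4@8 c3@14, authorship ..1...24.....3
After op 6 (move_left): buffer="cqopekootkmvgo" (len 14), cursors c1@2 c2@7 c4@7 c3@13, authorship ..1...24.....3

Answer: cqopekootkmvgo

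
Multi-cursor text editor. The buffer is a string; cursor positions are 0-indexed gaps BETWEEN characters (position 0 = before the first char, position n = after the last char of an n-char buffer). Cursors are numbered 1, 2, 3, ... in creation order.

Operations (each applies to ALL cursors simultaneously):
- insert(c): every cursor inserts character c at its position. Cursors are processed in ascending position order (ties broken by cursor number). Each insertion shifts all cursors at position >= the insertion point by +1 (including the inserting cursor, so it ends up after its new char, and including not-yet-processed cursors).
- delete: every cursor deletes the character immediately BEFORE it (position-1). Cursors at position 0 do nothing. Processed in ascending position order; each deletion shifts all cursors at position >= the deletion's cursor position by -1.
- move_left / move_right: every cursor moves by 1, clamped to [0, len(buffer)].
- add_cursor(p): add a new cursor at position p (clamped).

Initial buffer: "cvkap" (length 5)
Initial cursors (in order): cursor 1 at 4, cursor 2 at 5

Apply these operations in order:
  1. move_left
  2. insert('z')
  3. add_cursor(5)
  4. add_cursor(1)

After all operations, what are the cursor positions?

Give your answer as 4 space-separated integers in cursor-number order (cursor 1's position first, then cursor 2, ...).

Answer: 4 6 5 1

Derivation:
After op 1 (move_left): buffer="cvkap" (len 5), cursors c1@3 c2@4, authorship .....
After op 2 (insert('z')): buffer="cvkzazp" (len 7), cursors c1@4 c2@6, authorship ...1.2.
After op 3 (add_cursor(5)): buffer="cvkzazp" (len 7), cursors c1@4 c3@5 c2@6, authorship ...1.2.
After op 4 (add_cursor(1)): buffer="cvkzazp" (len 7), cursors c4@1 c1@4 c3@5 c2@6, authorship ...1.2.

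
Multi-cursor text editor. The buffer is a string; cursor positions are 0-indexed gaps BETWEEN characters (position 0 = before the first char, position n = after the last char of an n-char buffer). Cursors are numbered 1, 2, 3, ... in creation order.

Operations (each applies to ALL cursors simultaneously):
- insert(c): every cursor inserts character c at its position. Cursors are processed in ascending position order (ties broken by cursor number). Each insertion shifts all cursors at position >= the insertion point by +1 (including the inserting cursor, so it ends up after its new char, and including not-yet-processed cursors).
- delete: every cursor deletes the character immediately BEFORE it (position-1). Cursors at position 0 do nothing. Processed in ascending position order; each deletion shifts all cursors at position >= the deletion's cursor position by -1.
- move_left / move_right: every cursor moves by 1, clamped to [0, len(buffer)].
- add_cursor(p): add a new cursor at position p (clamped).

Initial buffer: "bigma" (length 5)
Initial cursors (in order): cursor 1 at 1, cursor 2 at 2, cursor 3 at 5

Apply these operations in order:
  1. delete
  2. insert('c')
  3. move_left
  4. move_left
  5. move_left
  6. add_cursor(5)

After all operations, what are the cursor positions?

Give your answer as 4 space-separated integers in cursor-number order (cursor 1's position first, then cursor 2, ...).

Answer: 0 0 2 5

Derivation:
After op 1 (delete): buffer="gm" (len 2), cursors c1@0 c2@0 c3@2, authorship ..
After op 2 (insert('c')): buffer="ccgmc" (len 5), cursors c1@2 c2@2 c3@5, authorship 12..3
After op 3 (move_left): buffer="ccgmc" (len 5), cursors c1@1 c2@1 c3@4, authorship 12..3
After op 4 (move_left): buffer="ccgmc" (len 5), cursors c1@0 c2@0 c3@3, authorship 12..3
After op 5 (move_left): buffer="ccgmc" (len 5), cursors c1@0 c2@0 c3@2, authorship 12..3
After op 6 (add_cursor(5)): buffer="ccgmc" (len 5), cursors c1@0 c2@0 c3@2 c4@5, authorship 12..3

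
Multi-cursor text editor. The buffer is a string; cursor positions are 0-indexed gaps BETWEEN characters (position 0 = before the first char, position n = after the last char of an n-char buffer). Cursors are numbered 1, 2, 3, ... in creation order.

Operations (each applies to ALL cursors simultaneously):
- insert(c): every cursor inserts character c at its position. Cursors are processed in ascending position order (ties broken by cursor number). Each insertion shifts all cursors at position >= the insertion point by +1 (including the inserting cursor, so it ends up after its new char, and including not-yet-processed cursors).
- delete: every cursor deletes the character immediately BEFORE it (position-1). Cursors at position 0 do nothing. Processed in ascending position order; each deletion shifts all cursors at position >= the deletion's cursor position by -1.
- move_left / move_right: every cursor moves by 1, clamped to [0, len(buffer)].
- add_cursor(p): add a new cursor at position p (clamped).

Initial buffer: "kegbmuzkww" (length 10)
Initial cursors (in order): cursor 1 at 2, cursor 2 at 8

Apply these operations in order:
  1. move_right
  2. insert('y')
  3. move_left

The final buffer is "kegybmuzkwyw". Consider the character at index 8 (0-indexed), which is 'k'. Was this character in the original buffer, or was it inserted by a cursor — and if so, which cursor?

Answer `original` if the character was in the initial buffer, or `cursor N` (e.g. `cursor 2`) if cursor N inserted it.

Answer: original

Derivation:
After op 1 (move_right): buffer="kegbmuzkww" (len 10), cursors c1@3 c2@9, authorship ..........
After op 2 (insert('y')): buffer="kegybmuzkwyw" (len 12), cursors c1@4 c2@11, authorship ...1......2.
After op 3 (move_left): buffer="kegybmuzkwyw" (len 12), cursors c1@3 c2@10, authorship ...1......2.
Authorship (.=original, N=cursor N): . . . 1 . . . . . . 2 .
Index 8: author = original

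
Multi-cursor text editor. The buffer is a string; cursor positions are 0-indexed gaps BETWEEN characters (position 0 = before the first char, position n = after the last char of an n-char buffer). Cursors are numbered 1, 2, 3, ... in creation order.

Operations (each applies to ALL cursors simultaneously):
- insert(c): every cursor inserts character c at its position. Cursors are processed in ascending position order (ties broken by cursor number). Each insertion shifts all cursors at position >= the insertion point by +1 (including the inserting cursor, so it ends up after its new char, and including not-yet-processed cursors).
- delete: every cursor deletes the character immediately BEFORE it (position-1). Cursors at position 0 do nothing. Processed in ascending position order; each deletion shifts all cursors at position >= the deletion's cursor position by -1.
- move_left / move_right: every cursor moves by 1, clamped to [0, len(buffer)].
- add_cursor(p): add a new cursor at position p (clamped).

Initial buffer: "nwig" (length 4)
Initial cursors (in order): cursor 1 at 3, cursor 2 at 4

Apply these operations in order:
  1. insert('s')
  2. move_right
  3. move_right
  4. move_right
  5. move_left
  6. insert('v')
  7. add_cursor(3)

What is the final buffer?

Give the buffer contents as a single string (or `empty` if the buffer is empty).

Answer: nwisgvvs

Derivation:
After op 1 (insert('s')): buffer="nwisgs" (len 6), cursors c1@4 c2@6, authorship ...1.2
After op 2 (move_right): buffer="nwisgs" (len 6), cursors c1@5 c2@6, authorship ...1.2
After op 3 (move_right): buffer="nwisgs" (len 6), cursors c1@6 c2@6, authorship ...1.2
After op 4 (move_right): buffer="nwisgs" (len 6), cursors c1@6 c2@6, authorship ...1.2
After op 5 (move_left): buffer="nwisgs" (len 6), cursors c1@5 c2@5, authorship ...1.2
After op 6 (insert('v')): buffer="nwisgvvs" (len 8), cursors c1@7 c2@7, authorship ...1.122
After op 7 (add_cursor(3)): buffer="nwisgvvs" (len 8), cursors c3@3 c1@7 c2@7, authorship ...1.122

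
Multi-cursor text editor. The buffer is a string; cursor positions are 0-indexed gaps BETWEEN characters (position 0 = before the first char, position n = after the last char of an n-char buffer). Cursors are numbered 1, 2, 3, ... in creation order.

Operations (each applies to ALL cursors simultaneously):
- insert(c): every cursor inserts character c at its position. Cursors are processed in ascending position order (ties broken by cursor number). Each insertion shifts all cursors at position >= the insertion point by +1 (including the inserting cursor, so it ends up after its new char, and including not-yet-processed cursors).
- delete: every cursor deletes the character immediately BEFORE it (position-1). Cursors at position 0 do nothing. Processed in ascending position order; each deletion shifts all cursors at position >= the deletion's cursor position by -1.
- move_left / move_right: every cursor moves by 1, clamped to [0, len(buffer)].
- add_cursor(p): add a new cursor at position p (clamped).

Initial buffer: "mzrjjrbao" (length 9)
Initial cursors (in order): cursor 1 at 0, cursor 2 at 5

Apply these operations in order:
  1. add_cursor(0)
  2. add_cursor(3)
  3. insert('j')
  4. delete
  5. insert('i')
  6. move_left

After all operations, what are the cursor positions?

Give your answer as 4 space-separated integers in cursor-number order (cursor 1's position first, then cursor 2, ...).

After op 1 (add_cursor(0)): buffer="mzrjjrbao" (len 9), cursors c1@0 c3@0 c2@5, authorship .........
After op 2 (add_cursor(3)): buffer="mzrjjrbao" (len 9), cursors c1@0 c3@0 c4@3 c2@5, authorship .........
After op 3 (insert('j')): buffer="jjmzrjjjjrbao" (len 13), cursors c1@2 c3@2 c4@6 c2@9, authorship 13...4..2....
After op 4 (delete): buffer="mzrjjrbao" (len 9), cursors c1@0 c3@0 c4@3 c2@5, authorship .........
After op 5 (insert('i')): buffer="iimzrijjirbao" (len 13), cursors c1@2 c3@2 c4@6 c2@9, authorship 13...4..2....
After op 6 (move_left): buffer="iimzrijjirbao" (len 13), cursors c1@1 c3@1 c4@5 c2@8, authorship 13...4..2....

Answer: 1 8 1 5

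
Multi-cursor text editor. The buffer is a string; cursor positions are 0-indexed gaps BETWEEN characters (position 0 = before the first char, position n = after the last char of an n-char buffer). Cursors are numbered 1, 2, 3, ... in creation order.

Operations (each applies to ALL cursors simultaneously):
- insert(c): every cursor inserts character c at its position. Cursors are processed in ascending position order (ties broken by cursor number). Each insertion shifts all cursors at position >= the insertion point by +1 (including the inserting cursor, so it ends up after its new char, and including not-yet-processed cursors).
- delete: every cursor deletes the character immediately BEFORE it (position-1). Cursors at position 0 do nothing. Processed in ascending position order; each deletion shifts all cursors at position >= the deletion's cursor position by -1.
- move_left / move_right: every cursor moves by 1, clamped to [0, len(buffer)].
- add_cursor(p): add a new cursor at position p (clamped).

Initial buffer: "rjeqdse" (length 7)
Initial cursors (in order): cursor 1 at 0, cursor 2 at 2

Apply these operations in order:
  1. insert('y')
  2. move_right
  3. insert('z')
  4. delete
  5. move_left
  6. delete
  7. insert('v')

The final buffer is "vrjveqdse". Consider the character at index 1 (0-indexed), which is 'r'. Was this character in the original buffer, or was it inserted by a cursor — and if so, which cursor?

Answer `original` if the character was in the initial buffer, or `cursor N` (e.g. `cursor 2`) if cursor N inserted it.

After op 1 (insert('y')): buffer="yrjyeqdse" (len 9), cursors c1@1 c2@4, authorship 1..2.....
After op 2 (move_right): buffer="yrjyeqdse" (len 9), cursors c1@2 c2@5, authorship 1..2.....
After op 3 (insert('z')): buffer="yrzjyezqdse" (len 11), cursors c1@3 c2@7, authorship 1.1.2.2....
After op 4 (delete): buffer="yrjyeqdse" (len 9), cursors c1@2 c2@5, authorship 1..2.....
After op 5 (move_left): buffer="yrjyeqdse" (len 9), cursors c1@1 c2@4, authorship 1..2.....
After op 6 (delete): buffer="rjeqdse" (len 7), cursors c1@0 c2@2, authorship .......
After op 7 (insert('v')): buffer="vrjveqdse" (len 9), cursors c1@1 c2@4, authorship 1..2.....
Authorship (.=original, N=cursor N): 1 . . 2 . . . . .
Index 1: author = original

Answer: original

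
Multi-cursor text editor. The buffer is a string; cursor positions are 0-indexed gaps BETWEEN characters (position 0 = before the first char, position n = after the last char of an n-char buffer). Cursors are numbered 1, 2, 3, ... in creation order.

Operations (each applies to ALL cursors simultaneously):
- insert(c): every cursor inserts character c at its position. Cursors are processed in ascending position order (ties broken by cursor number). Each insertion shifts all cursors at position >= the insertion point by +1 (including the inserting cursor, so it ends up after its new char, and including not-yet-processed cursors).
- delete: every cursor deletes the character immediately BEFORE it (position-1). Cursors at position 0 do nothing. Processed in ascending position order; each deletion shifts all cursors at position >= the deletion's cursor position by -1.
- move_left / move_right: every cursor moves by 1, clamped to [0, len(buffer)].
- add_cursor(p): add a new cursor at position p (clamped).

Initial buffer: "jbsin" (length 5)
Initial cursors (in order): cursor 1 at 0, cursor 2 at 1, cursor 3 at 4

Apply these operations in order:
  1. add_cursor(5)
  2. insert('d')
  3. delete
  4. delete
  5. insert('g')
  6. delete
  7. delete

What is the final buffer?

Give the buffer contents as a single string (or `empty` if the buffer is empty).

After op 1 (add_cursor(5)): buffer="jbsin" (len 5), cursors c1@0 c2@1 c3@4 c4@5, authorship .....
After op 2 (insert('d')): buffer="djdbsidnd" (len 9), cursors c1@1 c2@3 c3@7 c4@9, authorship 1.2...3.4
After op 3 (delete): buffer="jbsin" (len 5), cursors c1@0 c2@1 c3@4 c4@5, authorship .....
After op 4 (delete): buffer="bs" (len 2), cursors c1@0 c2@0 c3@2 c4@2, authorship ..
After op 5 (insert('g')): buffer="ggbsgg" (len 6), cursors c1@2 c2@2 c3@6 c4@6, authorship 12..34
After op 6 (delete): buffer="bs" (len 2), cursors c1@0 c2@0 c3@2 c4@2, authorship ..
After op 7 (delete): buffer="" (len 0), cursors c1@0 c2@0 c3@0 c4@0, authorship 

Answer: empty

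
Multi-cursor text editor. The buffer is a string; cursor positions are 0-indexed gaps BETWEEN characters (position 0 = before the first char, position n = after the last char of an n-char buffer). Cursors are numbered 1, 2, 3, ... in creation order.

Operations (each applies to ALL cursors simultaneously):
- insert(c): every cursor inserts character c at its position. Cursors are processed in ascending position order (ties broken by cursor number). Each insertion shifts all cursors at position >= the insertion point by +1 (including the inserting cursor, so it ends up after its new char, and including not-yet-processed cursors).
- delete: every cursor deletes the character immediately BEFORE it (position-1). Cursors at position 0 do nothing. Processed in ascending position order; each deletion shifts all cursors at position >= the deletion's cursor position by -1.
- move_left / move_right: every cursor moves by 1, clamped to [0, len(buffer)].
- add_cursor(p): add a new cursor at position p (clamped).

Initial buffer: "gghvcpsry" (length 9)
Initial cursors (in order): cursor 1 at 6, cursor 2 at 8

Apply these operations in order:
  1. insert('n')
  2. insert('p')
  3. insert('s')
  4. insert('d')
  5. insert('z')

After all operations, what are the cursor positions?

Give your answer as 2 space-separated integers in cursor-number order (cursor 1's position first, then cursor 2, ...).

Answer: 11 18

Derivation:
After op 1 (insert('n')): buffer="gghvcpnsrny" (len 11), cursors c1@7 c2@10, authorship ......1..2.
After op 2 (insert('p')): buffer="gghvcpnpsrnpy" (len 13), cursors c1@8 c2@12, authorship ......11..22.
After op 3 (insert('s')): buffer="gghvcpnpssrnpsy" (len 15), cursors c1@9 c2@14, authorship ......111..222.
After op 4 (insert('d')): buffer="gghvcpnpsdsrnpsdy" (len 17), cursors c1@10 c2@16, authorship ......1111..2222.
After op 5 (insert('z')): buffer="gghvcpnpsdzsrnpsdzy" (len 19), cursors c1@11 c2@18, authorship ......11111..22222.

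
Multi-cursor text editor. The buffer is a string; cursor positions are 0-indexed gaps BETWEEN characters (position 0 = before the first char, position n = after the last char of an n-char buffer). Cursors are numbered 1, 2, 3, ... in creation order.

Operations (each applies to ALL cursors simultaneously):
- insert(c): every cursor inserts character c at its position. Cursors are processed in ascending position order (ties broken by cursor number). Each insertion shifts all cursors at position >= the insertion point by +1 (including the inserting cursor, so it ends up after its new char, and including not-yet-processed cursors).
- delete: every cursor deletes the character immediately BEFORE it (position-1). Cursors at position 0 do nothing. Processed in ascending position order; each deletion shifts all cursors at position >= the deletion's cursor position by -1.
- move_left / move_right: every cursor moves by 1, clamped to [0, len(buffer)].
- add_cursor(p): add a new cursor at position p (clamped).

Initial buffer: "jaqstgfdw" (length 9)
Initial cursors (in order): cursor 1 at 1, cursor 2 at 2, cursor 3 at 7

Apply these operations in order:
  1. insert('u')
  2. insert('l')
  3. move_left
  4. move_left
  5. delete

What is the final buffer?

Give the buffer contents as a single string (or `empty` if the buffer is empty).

After op 1 (insert('u')): buffer="juauqstgfudw" (len 12), cursors c1@2 c2@4 c3@10, authorship .1.2.....3..
After op 2 (insert('l')): buffer="julaulqstgfuldw" (len 15), cursors c1@3 c2@6 c3@13, authorship .11.22.....33..
After op 3 (move_left): buffer="julaulqstgfuldw" (len 15), cursors c1@2 c2@5 c3@12, authorship .11.22.....33..
After op 4 (move_left): buffer="julaulqstgfuldw" (len 15), cursors c1@1 c2@4 c3@11, authorship .11.22.....33..
After op 5 (delete): buffer="ululqstguldw" (len 12), cursors c1@0 c2@2 c3@8, authorship 1122....33..

Answer: ululqstguldw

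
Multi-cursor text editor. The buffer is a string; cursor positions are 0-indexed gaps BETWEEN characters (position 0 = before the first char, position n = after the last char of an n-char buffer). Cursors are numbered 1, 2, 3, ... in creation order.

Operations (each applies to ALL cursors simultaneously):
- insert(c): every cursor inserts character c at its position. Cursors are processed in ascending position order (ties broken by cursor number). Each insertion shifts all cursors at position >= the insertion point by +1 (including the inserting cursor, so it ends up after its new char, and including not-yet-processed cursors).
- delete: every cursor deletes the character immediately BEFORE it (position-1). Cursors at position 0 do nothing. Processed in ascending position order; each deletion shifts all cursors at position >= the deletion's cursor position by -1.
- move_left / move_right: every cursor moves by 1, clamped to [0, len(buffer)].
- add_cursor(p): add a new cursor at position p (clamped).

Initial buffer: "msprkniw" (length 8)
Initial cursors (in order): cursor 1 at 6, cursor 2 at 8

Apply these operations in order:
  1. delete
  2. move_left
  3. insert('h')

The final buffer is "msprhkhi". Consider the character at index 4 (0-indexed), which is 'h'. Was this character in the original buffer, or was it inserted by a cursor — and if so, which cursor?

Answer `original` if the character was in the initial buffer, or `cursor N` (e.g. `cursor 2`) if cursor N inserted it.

Answer: cursor 1

Derivation:
After op 1 (delete): buffer="msprki" (len 6), cursors c1@5 c2@6, authorship ......
After op 2 (move_left): buffer="msprki" (len 6), cursors c1@4 c2@5, authorship ......
After op 3 (insert('h')): buffer="msprhkhi" (len 8), cursors c1@5 c2@7, authorship ....1.2.
Authorship (.=original, N=cursor N): . . . . 1 . 2 .
Index 4: author = 1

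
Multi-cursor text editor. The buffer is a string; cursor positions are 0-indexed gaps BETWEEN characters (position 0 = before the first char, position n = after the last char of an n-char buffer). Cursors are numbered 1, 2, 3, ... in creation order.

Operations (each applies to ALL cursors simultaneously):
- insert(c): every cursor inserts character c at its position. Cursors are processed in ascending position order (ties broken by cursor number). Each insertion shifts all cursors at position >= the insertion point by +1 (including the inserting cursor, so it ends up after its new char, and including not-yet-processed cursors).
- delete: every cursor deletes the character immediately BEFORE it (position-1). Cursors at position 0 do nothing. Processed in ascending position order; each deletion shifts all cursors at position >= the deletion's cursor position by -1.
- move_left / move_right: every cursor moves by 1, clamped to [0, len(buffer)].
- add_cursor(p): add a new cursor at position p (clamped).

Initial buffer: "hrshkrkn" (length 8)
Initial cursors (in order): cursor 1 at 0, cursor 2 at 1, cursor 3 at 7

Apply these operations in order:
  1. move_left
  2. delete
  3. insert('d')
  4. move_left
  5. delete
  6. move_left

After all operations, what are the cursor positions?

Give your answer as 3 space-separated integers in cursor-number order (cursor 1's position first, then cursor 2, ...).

Answer: 0 0 4

Derivation:
After op 1 (move_left): buffer="hrshkrkn" (len 8), cursors c1@0 c2@0 c3@6, authorship ........
After op 2 (delete): buffer="hrshkkn" (len 7), cursors c1@0 c2@0 c3@5, authorship .......
After op 3 (insert('d')): buffer="ddhrshkdkn" (len 10), cursors c1@2 c2@2 c3@8, authorship 12.....3..
After op 4 (move_left): buffer="ddhrshkdkn" (len 10), cursors c1@1 c2@1 c3@7, authorship 12.....3..
After op 5 (delete): buffer="dhrshdkn" (len 8), cursors c1@0 c2@0 c3@5, authorship 2....3..
After op 6 (move_left): buffer="dhrshdkn" (len 8), cursors c1@0 c2@0 c3@4, authorship 2....3..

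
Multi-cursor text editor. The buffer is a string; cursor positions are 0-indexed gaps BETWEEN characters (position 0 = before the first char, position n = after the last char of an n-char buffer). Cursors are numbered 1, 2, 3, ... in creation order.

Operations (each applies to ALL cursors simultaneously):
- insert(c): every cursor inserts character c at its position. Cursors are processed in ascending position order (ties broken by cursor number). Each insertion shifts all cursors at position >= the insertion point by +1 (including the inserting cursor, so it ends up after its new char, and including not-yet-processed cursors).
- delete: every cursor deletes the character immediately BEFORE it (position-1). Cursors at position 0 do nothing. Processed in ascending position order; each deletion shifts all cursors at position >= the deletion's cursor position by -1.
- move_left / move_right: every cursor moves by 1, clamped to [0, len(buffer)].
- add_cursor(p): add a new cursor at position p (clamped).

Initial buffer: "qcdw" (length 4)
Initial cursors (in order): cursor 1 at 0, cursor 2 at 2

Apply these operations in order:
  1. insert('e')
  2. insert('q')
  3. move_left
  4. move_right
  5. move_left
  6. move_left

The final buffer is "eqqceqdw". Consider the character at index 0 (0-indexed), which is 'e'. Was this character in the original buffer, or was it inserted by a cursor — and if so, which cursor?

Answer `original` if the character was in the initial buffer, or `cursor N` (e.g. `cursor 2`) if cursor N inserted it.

After op 1 (insert('e')): buffer="eqcedw" (len 6), cursors c1@1 c2@4, authorship 1..2..
After op 2 (insert('q')): buffer="eqqceqdw" (len 8), cursors c1@2 c2@6, authorship 11..22..
After op 3 (move_left): buffer="eqqceqdw" (len 8), cursors c1@1 c2@5, authorship 11..22..
After op 4 (move_right): buffer="eqqceqdw" (len 8), cursors c1@2 c2@6, authorship 11..22..
After op 5 (move_left): buffer="eqqceqdw" (len 8), cursors c1@1 c2@5, authorship 11..22..
After op 6 (move_left): buffer="eqqceqdw" (len 8), cursors c1@0 c2@4, authorship 11..22..
Authorship (.=original, N=cursor N): 1 1 . . 2 2 . .
Index 0: author = 1

Answer: cursor 1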